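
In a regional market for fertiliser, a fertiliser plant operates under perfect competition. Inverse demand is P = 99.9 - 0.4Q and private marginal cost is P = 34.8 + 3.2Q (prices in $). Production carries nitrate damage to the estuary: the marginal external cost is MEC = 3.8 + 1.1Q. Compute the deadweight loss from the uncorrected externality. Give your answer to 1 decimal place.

DWL = $59.7

Market equilibrium (private): 34.8 + 3.2Q = 99.9 - 0.4Q → Q_m = 18.0833.
Social marginal cost = private MC + MEC = 38.6 + 4.3Q.
Set SMC = demand: 38.6 + 4.3Q = 99.9 - 0.4Q → Q* = 13.0426.
The loss is the area between SMC and demand from Q* to Q_m; with linear curves that's a triangle of height MEC(Q_m).
DWL = ½ × 5.0407 × 23.6917 = 59.7114.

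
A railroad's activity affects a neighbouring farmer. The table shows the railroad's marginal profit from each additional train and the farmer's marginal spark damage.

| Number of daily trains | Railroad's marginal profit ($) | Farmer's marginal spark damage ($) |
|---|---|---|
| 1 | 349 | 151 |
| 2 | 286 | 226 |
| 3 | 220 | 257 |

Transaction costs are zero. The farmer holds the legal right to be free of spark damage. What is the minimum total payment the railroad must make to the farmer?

$377

Efficient level: marginal profit ≥ marginal spark damage through level 2, so k* = 2.
With the farmer holding the right, the railroad must at least compensate total damage at k*: 151 + 226 = 377.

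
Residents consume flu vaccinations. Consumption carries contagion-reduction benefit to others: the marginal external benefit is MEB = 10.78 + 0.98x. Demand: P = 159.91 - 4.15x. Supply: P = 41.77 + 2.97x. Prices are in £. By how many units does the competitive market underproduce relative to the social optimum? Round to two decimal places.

4.40 units

Market equilibrium (private): 41.77 + 2.97x = 159.91 - 4.15x → x_m = 16.5927.
Social marginal benefit = demand + MEB = 170.69 - 3.17x.
Set SMB = MC: 170.69 - 3.17x = 41.77 + 2.97x → x* = 20.9967.
Gap = |16.5927 − 20.9967| = 4.4040.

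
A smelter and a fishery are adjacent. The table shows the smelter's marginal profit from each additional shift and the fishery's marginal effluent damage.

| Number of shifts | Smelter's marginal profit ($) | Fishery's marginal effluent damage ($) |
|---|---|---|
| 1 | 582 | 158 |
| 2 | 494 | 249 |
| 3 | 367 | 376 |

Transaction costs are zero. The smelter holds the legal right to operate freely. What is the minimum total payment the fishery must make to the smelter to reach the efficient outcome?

$367

Left alone the smelter would choose level 3 (marginal profit stays positive).
Efficient level: k* = 2 (marginal profit ≥ marginal effluent damage through 2).
The fishery must at least cover the smelter's forgone profit from cutting 3→2: 367 = 367.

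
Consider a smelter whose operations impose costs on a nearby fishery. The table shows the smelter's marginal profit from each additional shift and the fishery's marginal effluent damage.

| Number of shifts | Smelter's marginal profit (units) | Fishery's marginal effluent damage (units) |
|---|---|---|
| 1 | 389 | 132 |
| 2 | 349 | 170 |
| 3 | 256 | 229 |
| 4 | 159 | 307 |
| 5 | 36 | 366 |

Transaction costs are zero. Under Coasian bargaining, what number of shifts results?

Bargaining reaches the level where marginal profit last exceeds marginal effluent damage.
That holds through level 3 (256 ≥ 229) but not at 4 (159 < 307).

3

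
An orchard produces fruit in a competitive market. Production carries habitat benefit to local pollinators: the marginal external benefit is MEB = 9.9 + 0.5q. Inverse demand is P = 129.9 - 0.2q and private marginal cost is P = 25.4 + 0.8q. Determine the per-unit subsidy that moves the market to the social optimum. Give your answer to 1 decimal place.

subsidy = 124.3 per unit

Social marginal cost = private MC − MEB = 15.5 + 0.3q.
Set SMC = demand: 15.5 + 0.3q = 129.9 - 0.2q → q* = 228.8000.
The Pigouvian subsidy equals MEB at q*: 9.9 + 0.5×228.8000 = 124.3000.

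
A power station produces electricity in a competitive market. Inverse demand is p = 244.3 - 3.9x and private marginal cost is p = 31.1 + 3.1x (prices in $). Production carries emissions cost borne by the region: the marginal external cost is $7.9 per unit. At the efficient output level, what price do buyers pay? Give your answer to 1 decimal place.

P = $129.9

Social marginal cost = private MC + MEC = 39.0 + 3.1x.
Set SMC = demand: 39.0 + 3.1x = 244.3 - 3.9x → x* = 29.3286.
Consumer price on the demand curve at x*: 244.3 − 3.9×29.3286 = 129.9185.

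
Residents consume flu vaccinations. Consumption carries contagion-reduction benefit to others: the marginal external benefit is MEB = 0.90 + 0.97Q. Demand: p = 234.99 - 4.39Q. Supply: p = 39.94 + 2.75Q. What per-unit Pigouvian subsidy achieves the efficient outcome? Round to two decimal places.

subsidy = 31.71 per unit

Social marginal benefit = demand + MEB = 235.89 - 3.42Q.
Set SMB = MC: 235.89 - 3.42Q = 39.94 + 2.75Q → Q* = 31.7585.
The Pigouvian subsidy equals MEB at Q*: 0.90 + 0.97×31.7585 = 31.7057.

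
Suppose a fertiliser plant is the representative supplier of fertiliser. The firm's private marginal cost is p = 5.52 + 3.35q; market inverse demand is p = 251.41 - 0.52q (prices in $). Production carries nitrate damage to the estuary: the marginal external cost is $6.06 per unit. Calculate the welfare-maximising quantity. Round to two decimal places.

q* = 61.97

Social marginal cost = private MC + MEC = 11.58 + 3.35q.
Set SMC = demand: 11.58 + 3.35q = 251.41 - 0.52q → q* = 61.9716.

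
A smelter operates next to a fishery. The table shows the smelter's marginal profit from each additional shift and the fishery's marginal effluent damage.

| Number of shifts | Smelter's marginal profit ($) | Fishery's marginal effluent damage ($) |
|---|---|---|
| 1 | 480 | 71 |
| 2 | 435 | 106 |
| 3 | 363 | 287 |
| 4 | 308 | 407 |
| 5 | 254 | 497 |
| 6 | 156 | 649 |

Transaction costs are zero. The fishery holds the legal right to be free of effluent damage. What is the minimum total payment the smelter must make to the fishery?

Efficient level: marginal profit ≥ marginal effluent damage through level 3, so k* = 3.
With the fishery holding the right, the smelter must at least compensate total damage at k*: 71 + 106 + 287 = 464.

$464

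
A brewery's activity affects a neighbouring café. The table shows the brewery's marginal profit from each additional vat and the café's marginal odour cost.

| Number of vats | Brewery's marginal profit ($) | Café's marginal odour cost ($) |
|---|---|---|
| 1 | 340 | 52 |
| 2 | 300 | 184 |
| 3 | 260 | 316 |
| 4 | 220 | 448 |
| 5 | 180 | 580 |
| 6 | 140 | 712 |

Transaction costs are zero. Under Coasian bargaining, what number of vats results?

Bargaining reaches the level where marginal profit last exceeds marginal odour cost.
That holds through level 2 (300 ≥ 184) but not at 3 (260 < 316).

2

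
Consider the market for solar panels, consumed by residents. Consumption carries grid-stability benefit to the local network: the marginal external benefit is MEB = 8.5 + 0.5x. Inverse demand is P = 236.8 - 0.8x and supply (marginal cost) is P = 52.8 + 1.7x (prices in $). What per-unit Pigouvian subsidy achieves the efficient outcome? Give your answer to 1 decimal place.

Social marginal benefit = demand + MEB = 245.3 - 0.3x.
Set SMB = MC: 245.3 - 0.3x = 52.8 + 1.7x → x* = 96.2500.
The Pigouvian subsidy equals MEB at x*: 8.5 + 0.5×96.2500 = 56.6250.

subsidy = $56.6 per unit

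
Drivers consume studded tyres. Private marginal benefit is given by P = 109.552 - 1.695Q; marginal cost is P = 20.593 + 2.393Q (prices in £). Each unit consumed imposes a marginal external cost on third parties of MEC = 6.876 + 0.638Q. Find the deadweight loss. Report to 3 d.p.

DWL = £45.594

Market equilibrium (private): 20.593 + 2.393Q = 109.552 - 1.695Q → Q_m = 21.7610.
Social marginal benefit = demand − MEC = 102.676 - 2.333Q.
Set SMB = MC: 102.676 - 2.333Q = 20.593 + 2.393Q → Q* = 17.3684.
The welfare-loss triangle has base |Q_m − Q*| and height MEC(Q_m) (the vertical gap between SMB and MC is zero at Q* and MEC at Q_m).
DWL = ½ × 4.3926 × 20.7595 = 45.5941.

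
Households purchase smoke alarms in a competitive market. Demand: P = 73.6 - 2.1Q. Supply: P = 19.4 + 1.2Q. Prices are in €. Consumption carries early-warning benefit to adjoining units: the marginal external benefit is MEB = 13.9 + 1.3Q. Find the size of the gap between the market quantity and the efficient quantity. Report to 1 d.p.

17.6 units

Market equilibrium (private): 19.4 + 1.2Q = 73.6 - 2.1Q → Q_m = 16.4242.
Social marginal benefit = demand + MEB = 87.5 - 0.8Q.
Set SMB = MC: 87.5 - 0.8Q = 19.4 + 1.2Q → Q* = 34.0500.
Gap = |16.4242 − 34.0500| = 17.6258.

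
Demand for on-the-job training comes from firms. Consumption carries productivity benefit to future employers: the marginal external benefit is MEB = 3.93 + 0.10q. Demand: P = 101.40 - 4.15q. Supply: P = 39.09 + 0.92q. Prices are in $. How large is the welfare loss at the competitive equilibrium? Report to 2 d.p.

Market equilibrium (private): 39.09 + 0.92q = 101.40 - 4.15q → q_m = 12.2899.
Social marginal benefit = demand + MEB = 105.33 - 4.05q.
Set SMB = MC: 105.33 - 4.05q = 39.09 + 0.92q → q* = 13.3280.
Height of the DWL triangle at q_m is SMB(q_m) − MC(q_m) = MEB(q_m) = 5.1590.
DWL = ½ × 1.0381 × 5.1590 = 2.6778.

DWL = $2.68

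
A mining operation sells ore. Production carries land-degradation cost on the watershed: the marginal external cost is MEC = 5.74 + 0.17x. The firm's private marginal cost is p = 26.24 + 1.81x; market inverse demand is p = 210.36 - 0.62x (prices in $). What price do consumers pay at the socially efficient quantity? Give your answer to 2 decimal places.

Social marginal cost = private MC + MEC = 31.98 + 1.98x.
Set SMC = demand: 31.98 + 1.98x = 210.36 - 0.62x → x* = 68.6077.
Consumer price on the demand curve at x*: 210.36 − 0.62×68.6077 = 167.8232.

P = $167.82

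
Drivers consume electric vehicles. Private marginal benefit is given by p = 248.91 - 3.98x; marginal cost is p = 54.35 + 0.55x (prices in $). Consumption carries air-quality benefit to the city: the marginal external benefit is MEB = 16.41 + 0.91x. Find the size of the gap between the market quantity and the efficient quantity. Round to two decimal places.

15.33 units

Market equilibrium (private): 54.35 + 0.55x = 248.91 - 3.98x → x_m = 42.9492.
Social marginal benefit = demand + MEB = 265.32 - 3.07x.
Set SMB = MC: 265.32 - 3.07x = 54.35 + 0.55x → x* = 58.2790.
Gap = |42.9492 − 58.2790| = 15.3298.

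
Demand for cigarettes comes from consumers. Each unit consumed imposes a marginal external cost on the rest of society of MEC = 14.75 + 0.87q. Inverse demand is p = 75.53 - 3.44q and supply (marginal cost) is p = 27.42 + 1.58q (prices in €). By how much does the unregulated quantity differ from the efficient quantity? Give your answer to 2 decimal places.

3.92 units

Market equilibrium (private): 27.42 + 1.58q = 75.53 - 3.44q → q_m = 9.5837.
Social marginal benefit = demand − MEC = 60.78 - 4.31q.
Set SMB = MC: 60.78 - 4.31q = 27.42 + 1.58q → q* = 5.6638.
Gap = |9.5837 − 5.6638| = 3.9199.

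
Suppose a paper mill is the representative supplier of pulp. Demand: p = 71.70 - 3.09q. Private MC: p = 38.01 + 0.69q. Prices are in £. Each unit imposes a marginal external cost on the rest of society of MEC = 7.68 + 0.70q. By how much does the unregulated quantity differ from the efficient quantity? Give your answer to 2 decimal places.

Market equilibrium (private): 38.01 + 0.69q = 71.70 - 3.09q → q_m = 8.9127.
Social marginal cost = private MC + MEC = 45.69 + 1.39q.
Set SMC = demand: 45.69 + 1.39q = 71.70 - 3.09q → q* = 5.8058.
Gap = |8.9127 − 5.8058| = 3.1069.

3.11 units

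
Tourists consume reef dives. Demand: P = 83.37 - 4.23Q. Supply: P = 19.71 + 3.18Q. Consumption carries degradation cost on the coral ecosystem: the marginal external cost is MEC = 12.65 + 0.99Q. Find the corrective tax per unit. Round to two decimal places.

Social marginal benefit = demand − MEC = 70.72 - 5.22Q.
Set SMB = MC: 70.72 - 5.22Q = 19.71 + 3.18Q → Q* = 6.0726.
The Pigouvian tax equals MEC at Q*: 12.65 + 0.99×6.0726 = 18.6619.

tax = 18.66 per unit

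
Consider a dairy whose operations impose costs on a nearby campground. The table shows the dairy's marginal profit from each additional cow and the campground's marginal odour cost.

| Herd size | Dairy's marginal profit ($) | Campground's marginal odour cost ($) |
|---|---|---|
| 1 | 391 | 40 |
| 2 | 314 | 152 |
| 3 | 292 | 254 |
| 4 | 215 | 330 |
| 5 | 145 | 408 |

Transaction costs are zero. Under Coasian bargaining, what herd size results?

3

Bargaining reaches the level where marginal profit last exceeds marginal odour cost.
That holds through level 3 (292 ≥ 254) but not at 4 (215 < 330).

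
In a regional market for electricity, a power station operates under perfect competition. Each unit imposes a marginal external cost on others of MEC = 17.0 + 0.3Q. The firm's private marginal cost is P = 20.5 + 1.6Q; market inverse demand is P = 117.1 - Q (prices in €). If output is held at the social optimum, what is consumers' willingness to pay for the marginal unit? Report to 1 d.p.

Social marginal cost = private MC + MEC = 37.5 + 1.9Q.
Set SMC = demand: 37.5 + 1.9Q = 117.1 - Q → Q* = 27.4483.
Consumer price on the demand curve at Q*: 117.1 − 1.0×27.4483 = 89.6517.

P = €89.7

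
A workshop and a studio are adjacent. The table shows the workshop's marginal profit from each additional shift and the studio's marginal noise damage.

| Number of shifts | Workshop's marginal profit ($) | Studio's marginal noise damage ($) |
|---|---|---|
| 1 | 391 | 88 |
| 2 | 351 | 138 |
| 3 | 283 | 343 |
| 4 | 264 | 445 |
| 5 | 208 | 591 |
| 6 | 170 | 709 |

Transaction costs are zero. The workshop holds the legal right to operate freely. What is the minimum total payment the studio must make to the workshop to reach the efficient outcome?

Left alone the workshop would choose level 6 (marginal profit stays positive).
Efficient level: k* = 2 (marginal profit ≥ marginal noise damage through 2).
The studio must at least cover the workshop's forgone profit from cutting 6→2: 283 + 264 + 208 + 170 = 925.

$925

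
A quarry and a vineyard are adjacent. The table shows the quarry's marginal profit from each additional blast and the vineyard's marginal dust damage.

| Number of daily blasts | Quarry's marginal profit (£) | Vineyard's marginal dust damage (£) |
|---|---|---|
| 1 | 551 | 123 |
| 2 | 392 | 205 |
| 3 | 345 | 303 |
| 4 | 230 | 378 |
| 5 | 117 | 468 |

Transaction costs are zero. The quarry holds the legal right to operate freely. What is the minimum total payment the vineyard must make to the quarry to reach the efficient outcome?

Left alone the quarry would choose level 5 (marginal profit stays positive).
Efficient level: k* = 3 (marginal profit ≥ marginal dust damage through 3).
The vineyard must at least cover the quarry's forgone profit from cutting 5→3: 230 + 117 = 347.

£347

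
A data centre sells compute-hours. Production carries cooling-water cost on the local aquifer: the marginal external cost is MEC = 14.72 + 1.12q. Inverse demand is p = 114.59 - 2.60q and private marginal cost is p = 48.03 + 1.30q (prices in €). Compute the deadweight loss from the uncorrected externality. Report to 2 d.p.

Market equilibrium (private): 48.03 + 1.30q = 114.59 - 2.60q → q_m = 17.0667.
Social marginal cost = private MC + MEC = 62.75 + 2.42q.
Set SMC = demand: 62.75 + 2.42q = 114.59 - 2.60q → q* = 10.3267.
The loss is the area between SMC and demand from q* to q_m; with linear curves that's a triangle of height MEC(q_m).
DWL = ½ × 6.7400 × 33.8347 = 114.0229.

DWL = €114.02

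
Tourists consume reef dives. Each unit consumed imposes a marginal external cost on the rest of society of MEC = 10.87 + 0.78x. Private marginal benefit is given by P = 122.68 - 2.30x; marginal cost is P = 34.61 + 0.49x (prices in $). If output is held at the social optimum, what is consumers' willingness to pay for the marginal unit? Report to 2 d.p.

P = $72.94

Social marginal benefit = demand − MEC = 111.81 - 3.08x.
Set SMB = MC: 111.81 - 3.08x = 34.61 + 0.49x → x* = 21.6246.
Consumer price on the demand curve at x*: 122.68 − 2.30×21.6246 = 72.9434.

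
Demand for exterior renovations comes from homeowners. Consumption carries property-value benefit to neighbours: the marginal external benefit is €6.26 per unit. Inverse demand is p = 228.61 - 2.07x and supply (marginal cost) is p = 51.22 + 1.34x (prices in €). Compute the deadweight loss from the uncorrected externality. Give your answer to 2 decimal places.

DWL = €5.75

Market equilibrium (private): 51.22 + 1.34x = 228.61 - 2.07x → x_m = 52.0205.
Social marginal benefit = demand + MEB = 234.87 - 2.07x.
Set SMB = MC: 234.87 - 2.07x = 51.22 + 1.34x → x* = 53.8563.
Height of the DWL triangle at x_m is SMB(x_m) − MC(x_m) = MEB(x_m) = 6.2600.
DWL = ½ × 1.8358 × 6.2600 = 5.7461.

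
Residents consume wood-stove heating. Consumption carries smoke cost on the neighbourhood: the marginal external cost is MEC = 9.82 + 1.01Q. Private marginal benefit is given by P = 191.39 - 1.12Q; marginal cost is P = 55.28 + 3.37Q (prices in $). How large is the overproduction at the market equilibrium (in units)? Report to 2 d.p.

7.35 units

Market equilibrium (private): 55.28 + 3.37Q = 191.39 - 1.12Q → Q_m = 30.3140.
Social marginal benefit = demand − MEC = 181.57 - 2.13Q.
Set SMB = MC: 181.57 - 2.13Q = 55.28 + 3.37Q → Q* = 22.9618.
Gap = |30.3140 − 22.9618| = 7.3522.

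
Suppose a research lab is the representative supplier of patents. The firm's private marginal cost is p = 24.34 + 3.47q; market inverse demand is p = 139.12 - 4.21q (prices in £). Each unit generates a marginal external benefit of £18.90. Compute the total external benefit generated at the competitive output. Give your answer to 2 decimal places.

£282.47

Market equilibrium (private): 24.34 + 3.47q = 139.12 - 4.21q → q_m = 14.9453.
Total external benefit = MEB × q_m = 18.90 × 14.9453 = 282.4662.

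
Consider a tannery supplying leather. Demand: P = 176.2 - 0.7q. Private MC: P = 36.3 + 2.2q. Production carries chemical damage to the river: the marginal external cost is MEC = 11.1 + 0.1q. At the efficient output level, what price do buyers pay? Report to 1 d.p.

Social marginal cost = private MC + MEC = 47.4 + 2.3q.
Set SMC = demand: 47.4 + 2.3q = 176.2 - 0.7q → q* = 42.9333.
Consumer price on the demand curve at q*: 176.2 − 0.7×42.9333 = 146.1467.

P = 146.1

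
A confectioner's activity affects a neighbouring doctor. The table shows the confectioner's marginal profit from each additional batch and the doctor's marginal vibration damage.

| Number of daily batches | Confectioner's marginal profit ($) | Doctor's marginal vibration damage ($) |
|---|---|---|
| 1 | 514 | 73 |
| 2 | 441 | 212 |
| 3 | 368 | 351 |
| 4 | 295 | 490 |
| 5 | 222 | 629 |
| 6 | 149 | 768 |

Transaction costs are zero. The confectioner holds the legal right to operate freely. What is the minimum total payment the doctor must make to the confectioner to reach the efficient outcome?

$666

Left alone the confectioner would choose level 6 (marginal profit stays positive).
Efficient level: k* = 3 (marginal profit ≥ marginal vibration damage through 3).
The doctor must at least cover the confectioner's forgone profit from cutting 6→3: 295 + 222 + 149 = 666.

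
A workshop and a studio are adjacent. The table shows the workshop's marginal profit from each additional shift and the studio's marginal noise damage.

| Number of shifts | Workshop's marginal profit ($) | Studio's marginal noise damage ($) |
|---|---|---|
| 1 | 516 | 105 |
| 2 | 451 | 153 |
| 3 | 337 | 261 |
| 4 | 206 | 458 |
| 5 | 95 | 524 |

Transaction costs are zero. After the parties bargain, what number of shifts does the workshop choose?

3

Bargaining reaches the level where marginal profit last exceeds marginal noise damage.
That holds through level 3 (337 ≥ 261) but not at 4 (206 < 458).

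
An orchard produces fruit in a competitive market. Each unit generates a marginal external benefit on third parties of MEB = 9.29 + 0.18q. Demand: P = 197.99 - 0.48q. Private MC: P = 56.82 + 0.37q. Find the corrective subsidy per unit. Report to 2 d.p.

subsidy = 49.71 per unit

Social marginal cost = private MC − MEB = 47.53 + 0.19q.
Set SMC = demand: 47.53 + 0.19q = 197.99 - 0.48q → q* = 224.5672.
The Pigouvian subsidy equals MEB at q*: 9.29 + 0.18×224.5672 = 49.7121.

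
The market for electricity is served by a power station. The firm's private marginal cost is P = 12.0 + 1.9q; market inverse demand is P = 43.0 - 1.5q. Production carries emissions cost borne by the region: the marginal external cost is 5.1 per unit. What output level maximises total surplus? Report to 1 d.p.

Social marginal cost = private MC + MEC = 17.1 + 1.9q.
Set SMC = demand: 17.1 + 1.9q = 43.0 - 1.5q → q* = 7.6176.

q* = 7.6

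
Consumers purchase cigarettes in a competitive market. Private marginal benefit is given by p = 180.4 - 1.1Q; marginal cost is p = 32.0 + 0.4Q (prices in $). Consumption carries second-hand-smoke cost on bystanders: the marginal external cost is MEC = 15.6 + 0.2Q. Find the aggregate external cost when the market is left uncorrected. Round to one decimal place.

Market equilibrium (private): 32.0 + 0.4Q = 180.4 - 1.1Q → Q_m = 98.9333.
Total external cost = ∫₀^{Q_m} (15.6 + 0.2Q) dQ = 15.6×98.9333 + ½×0.2×98.9333² = 2522.1393.

$2522.1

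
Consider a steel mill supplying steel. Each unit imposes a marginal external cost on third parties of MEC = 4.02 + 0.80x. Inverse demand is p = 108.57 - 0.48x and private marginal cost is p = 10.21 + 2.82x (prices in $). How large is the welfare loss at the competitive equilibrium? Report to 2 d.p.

DWL = $94.69

Market equilibrium (private): 10.21 + 2.82x = 108.57 - 0.48x → x_m = 29.8061.
Social marginal cost = private MC + MEC = 14.23 + 3.62x.
Set SMC = demand: 14.23 + 3.62x = 108.57 - 0.48x → x* = 23.0098.
Between x* and x_m the wedge SMC − demand runs linearly from 0 to MEC(x_m), so the loss is a triangle.
DWL = ½ × 6.7963 × 27.8648 = 94.6888.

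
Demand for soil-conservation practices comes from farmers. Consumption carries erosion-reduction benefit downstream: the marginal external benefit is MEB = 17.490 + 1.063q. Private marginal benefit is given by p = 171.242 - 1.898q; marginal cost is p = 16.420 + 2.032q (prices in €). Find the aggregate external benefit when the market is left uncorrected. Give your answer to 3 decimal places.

Market equilibrium (private): 16.420 + 2.032q = 171.242 - 1.898q → q_m = 39.3949.
Total external benefit = ∫₀^{q_m} (17.490 + 1.063q) dq = 17.490×39.3949 + ½×1.063×39.3949² = 1513.8826.

€1513.883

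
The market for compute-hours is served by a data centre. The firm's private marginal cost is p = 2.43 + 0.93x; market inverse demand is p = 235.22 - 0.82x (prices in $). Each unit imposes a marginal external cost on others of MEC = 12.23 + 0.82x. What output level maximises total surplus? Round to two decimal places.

x* = 85.82

Social marginal cost = private MC + MEC = 14.66 + 1.75x.
Set SMC = demand: 14.66 + 1.75x = 235.22 - 0.82x → x* = 85.8210.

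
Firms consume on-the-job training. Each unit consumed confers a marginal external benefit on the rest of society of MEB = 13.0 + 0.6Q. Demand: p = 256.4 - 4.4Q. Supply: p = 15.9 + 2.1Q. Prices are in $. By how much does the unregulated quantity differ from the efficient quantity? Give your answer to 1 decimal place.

6.0 units

Market equilibrium (private): 15.9 + 2.1Q = 256.4 - 4.4Q → Q_m = 37.0000.
Social marginal benefit = demand + MEB = 269.4 - 3.8Q.
Set SMB = MC: 269.4 - 3.8Q = 15.9 + 2.1Q → Q* = 42.9661.
Gap = |37.0000 − 42.9661| = 5.9661.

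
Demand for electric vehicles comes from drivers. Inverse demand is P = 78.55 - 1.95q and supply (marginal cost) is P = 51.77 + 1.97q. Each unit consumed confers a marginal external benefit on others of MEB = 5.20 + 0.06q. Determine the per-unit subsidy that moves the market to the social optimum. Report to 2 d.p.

Social marginal benefit = demand + MEB = 83.75 - 1.89q.
Set SMB = MC: 83.75 - 1.89q = 51.77 + 1.97q → q* = 8.2850.
The Pigouvian subsidy equals MEB at q*: 5.20 + 0.06×8.2850 = 5.6971.

subsidy = 5.70 per unit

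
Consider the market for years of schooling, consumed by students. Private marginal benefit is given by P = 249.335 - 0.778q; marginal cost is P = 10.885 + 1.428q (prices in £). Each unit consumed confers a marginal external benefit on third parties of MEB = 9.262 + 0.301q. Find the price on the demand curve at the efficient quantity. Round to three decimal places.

Social marginal benefit = demand + MEB = 258.597 - 0.477q.
Set SMB = MC: 258.597 - 0.477q = 10.885 + 1.428q → q* = 130.0325.
Consumer price on the demand curve at q*: 249.335 − 0.778×130.0325 = 148.1697.

P = £148.170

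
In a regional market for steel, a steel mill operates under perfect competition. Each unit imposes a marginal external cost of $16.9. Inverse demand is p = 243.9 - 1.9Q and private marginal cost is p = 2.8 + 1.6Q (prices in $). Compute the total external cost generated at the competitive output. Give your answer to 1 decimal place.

$1164.2

Market equilibrium (private): 2.8 + 1.6Q = 243.9 - 1.9Q → Q_m = 68.8857.
Total external cost = MEC × Q_m = 16.9 × 68.8857 = 1164.1683.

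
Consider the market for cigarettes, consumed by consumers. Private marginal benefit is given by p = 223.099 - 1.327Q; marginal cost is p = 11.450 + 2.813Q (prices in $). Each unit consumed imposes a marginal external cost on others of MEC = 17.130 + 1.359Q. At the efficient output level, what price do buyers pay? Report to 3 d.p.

P = $176.158

Social marginal benefit = demand − MEC = 205.969 - 2.686Q.
Set SMB = MC: 205.969 - 2.686Q = 11.450 + 2.813Q → Q* = 35.3735.
Consumer price on the demand curve at Q*: 223.099 − 1.327×35.3735 = 176.1584.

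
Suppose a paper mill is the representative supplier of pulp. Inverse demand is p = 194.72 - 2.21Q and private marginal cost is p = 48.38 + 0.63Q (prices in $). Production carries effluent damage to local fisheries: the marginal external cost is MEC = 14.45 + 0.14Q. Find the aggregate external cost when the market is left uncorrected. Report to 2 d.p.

Market equilibrium (private): 48.38 + 0.63Q = 194.72 - 2.21Q → Q_m = 51.5282.
Total external cost = ∫₀^{Q_m} (14.45 + 0.14Q) dQ = 14.45×51.5282 + ½×0.14×51.5282² = 930.4434.

$930.44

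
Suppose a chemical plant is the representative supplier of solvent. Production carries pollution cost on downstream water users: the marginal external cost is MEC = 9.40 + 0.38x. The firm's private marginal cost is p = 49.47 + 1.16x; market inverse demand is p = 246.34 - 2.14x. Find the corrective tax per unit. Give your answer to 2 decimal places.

tax = 28.76 per unit

Social marginal cost = private MC + MEC = 58.87 + 1.54x.
Set SMC = demand: 58.87 + 1.54x = 246.34 - 2.14x → x* = 50.9429.
The Pigouvian tax equals MEC at x*: 9.40 + 0.38×50.9429 = 28.7583.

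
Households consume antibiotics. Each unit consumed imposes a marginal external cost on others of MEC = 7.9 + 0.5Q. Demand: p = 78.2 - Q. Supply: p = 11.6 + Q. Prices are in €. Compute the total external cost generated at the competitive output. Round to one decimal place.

Market equilibrium (private): 11.6 + Q = 78.2 - Q → Q_m = 33.3000.
Total external cost = ∫₀^{Q_m} (7.9 + 0.5Q) dQ = 7.9×33.3000 + ½×0.5×33.3000² = 540.2925.

€540.3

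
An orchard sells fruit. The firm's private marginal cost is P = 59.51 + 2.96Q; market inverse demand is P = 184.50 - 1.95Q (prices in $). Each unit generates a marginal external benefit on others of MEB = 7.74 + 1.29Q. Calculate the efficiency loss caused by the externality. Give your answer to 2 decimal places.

Market equilibrium (private): 59.51 + 2.96Q = 184.50 - 1.95Q → Q_m = 25.4562.
Social marginal cost = private MC − MEB = 51.77 + 1.67Q.
Set SMC = demand: 51.77 + 1.67Q = 184.50 - 1.95Q → Q* = 36.6657.
The welfare-loss triangle has base |Q_m − Q*| and height MEB(Q_m) (the vertical gap between SMC and demand is zero at Q* and MEB at Q_m).
DWL = ½ × 11.2095 × 40.5785 = 227.4323.

DWL = $227.43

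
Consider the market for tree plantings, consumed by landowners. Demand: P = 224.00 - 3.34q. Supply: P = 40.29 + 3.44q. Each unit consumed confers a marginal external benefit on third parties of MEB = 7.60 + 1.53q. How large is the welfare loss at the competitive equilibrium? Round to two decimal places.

DWL = 229.20

Market equilibrium (private): 40.29 + 3.44q = 224.00 - 3.34q → q_m = 27.0959.
Social marginal benefit = demand + MEB = 231.60 - 1.81q.
Set SMB = MC: 231.60 - 1.81q = 40.29 + 3.44q → q* = 36.4400.
Between q* and q_m the wedge SMB − MC runs linearly from 0 to MEB(q_m), so the loss is a triangle.
DWL = ½ × 9.3441 × 49.0567 = 229.1954.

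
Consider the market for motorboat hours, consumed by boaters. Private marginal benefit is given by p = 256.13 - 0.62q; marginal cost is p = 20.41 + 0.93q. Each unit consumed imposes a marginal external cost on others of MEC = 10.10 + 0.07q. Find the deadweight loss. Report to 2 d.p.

DWL = 132.83

Market equilibrium (private): 20.41 + 0.93q = 256.13 - 0.62q → q_m = 152.0774.
Social marginal benefit = demand − MEC = 246.03 - 0.69q.
Set SMB = MC: 246.03 - 0.69q = 20.41 + 0.93q → q* = 139.2716.
The welfare-loss triangle has base |q_m − q*| and height MEC(q_m) (the vertical gap between SMB and MC is zero at q* and MEC at q_m).
DWL = ½ × 12.8058 × 20.7454 = 132.8307.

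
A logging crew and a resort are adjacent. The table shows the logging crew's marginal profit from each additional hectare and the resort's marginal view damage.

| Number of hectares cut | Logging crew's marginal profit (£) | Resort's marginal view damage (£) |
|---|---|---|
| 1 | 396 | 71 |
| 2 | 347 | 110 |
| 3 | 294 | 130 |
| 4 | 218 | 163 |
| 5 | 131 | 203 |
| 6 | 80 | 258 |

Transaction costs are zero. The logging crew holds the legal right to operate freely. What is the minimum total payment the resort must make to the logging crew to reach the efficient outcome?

£211

Left alone the logging crew would choose level 6 (marginal profit stays positive).
Efficient level: k* = 4 (marginal profit ≥ marginal view damage through 4).
The resort must at least cover the logging crew's forgone profit from cutting 6→4: 131 + 80 = 211.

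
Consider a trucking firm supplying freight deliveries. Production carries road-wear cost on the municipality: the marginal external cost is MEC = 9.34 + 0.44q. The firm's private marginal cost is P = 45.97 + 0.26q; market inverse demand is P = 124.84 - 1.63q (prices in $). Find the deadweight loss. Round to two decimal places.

DWL = $164.67

Market equilibrium (private): 45.97 + 0.26q = 124.84 - 1.63q → q_m = 41.7302.
Social marginal cost = private MC + MEC = 55.31 + 0.70q.
Set SMC = demand: 55.31 + 0.70q = 124.84 - 1.63q → q* = 29.8412.
The welfare-loss triangle has base |q_m − q*| and height MEC(q_m) (the vertical gap between SMC and demand is zero at q* and MEC at q_m).
DWL = ½ × 11.8890 × 27.7013 = 164.6704.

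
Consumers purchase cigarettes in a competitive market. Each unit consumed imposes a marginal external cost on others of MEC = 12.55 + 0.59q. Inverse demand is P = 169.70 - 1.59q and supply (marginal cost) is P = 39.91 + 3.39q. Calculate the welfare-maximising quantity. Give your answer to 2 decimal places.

q* = 21.05

Social marginal benefit = demand − MEC = 157.15 - 2.18q.
Set SMB = MC: 157.15 - 2.18q = 39.91 + 3.39q → q* = 21.0485.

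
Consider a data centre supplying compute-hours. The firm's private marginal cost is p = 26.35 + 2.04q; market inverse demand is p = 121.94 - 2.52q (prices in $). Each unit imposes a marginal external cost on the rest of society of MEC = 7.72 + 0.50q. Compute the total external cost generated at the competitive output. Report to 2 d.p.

Market equilibrium (private): 26.35 + 2.04q = 121.94 - 2.52q → q_m = 20.9627.
Total external cost = ∫₀^{q_m} (7.72 + 0.50q) dq = 7.72×20.9627 + ½×0.50×20.9627² = 271.6907.

$271.69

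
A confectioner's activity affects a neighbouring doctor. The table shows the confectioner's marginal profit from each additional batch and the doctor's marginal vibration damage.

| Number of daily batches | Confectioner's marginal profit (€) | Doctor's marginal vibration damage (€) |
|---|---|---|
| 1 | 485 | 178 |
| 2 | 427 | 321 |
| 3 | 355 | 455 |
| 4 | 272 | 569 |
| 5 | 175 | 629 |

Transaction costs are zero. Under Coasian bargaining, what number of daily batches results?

2

Bargaining reaches the level where marginal profit last exceeds marginal vibration damage.
That holds through level 2 (427 ≥ 321) but not at 3 (355 < 455).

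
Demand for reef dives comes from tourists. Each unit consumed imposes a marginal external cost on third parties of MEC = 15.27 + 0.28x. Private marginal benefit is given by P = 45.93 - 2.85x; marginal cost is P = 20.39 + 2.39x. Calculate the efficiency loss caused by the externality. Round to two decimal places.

DWL = 25.06

Market equilibrium (private): 20.39 + 2.39x = 45.93 - 2.85x → x_m = 4.8740.
Social marginal benefit = demand − MEC = 30.66 - 3.13x.
Set SMB = MC: 30.66 - 3.13x = 20.39 + 2.39x → x* = 1.8605.
The loss is the area between SMB and MC from x* to x_m; with linear curves that's a triangle of height MEC(x_m).
DWL = ½ × 3.0135 × 16.6347 = 25.0643.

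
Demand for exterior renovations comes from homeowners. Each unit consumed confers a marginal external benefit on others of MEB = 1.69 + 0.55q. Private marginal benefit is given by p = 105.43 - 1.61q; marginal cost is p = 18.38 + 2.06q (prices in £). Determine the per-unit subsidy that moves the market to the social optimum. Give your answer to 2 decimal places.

subsidy = £17.33 per unit

Social marginal benefit = demand + MEB = 107.12 - 1.06q.
Set SMB = MC: 107.12 - 1.06q = 18.38 + 2.06q → q* = 28.4423.
The Pigouvian subsidy equals MEB at q*: 1.69 + 0.55×28.4423 = 17.3333.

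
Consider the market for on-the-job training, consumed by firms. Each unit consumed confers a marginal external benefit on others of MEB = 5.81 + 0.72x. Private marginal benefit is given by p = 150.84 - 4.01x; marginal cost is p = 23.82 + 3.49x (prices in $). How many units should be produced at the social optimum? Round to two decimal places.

x* = 19.59

Social marginal benefit = demand + MEB = 156.65 - 3.29x.
Set SMB = MC: 156.65 - 3.29x = 23.82 + 3.49x → x* = 19.5914.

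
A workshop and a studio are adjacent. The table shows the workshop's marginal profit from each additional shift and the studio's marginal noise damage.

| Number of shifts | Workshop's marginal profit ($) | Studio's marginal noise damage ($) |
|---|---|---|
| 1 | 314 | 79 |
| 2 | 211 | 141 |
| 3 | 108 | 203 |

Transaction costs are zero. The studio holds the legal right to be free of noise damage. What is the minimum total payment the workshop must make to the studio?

$220

Efficient level: marginal profit ≥ marginal noise damage through level 2, so k* = 2.
With the studio holding the right, the workshop must at least compensate total damage at k*: 79 + 141 = 220.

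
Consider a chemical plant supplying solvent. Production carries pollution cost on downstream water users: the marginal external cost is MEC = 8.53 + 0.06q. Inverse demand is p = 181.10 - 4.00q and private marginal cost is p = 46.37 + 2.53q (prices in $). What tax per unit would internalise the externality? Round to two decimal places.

Social marginal cost = private MC + MEC = 54.90 + 2.59q.
Set SMC = demand: 54.90 + 2.59q = 181.10 - 4.00q → q* = 19.1502.
The Pigouvian tax equals MEC at q*: 8.53 + 0.06×19.1502 = 9.6790.

tax = $9.68 per unit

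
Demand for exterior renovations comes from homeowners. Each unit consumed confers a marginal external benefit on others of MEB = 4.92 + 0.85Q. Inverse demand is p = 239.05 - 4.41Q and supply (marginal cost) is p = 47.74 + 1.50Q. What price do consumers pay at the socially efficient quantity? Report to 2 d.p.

Social marginal benefit = demand + MEB = 243.97 - 3.56Q.
Set SMB = MC: 243.97 - 3.56Q = 47.74 + 1.50Q → Q* = 38.7806.
Consumer price on the demand curve at Q*: 239.05 − 4.41×38.7806 = 68.0276.

P = 68.03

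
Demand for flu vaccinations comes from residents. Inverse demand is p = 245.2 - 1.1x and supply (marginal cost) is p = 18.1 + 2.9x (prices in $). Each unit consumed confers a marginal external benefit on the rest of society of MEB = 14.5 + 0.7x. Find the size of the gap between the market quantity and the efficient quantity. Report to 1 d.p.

16.4 units

Market equilibrium (private): 18.1 + 2.9x = 245.2 - 1.1x → x_m = 56.7750.
Social marginal benefit = demand + MEB = 259.7 - 0.4x.
Set SMB = MC: 259.7 - 0.4x = 18.1 + 2.9x → x* = 73.2121.
Gap = |56.7750 − 73.2121| = 16.4371.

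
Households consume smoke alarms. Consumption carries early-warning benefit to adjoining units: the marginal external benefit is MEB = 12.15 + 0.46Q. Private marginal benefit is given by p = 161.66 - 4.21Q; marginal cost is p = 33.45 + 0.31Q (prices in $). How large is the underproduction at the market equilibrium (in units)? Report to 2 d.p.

Market equilibrium (private): 33.45 + 0.31Q = 161.66 - 4.21Q → Q_m = 28.3650.
Social marginal benefit = demand + MEB = 173.81 - 3.75Q.
Set SMB = MC: 173.81 - 3.75Q = 33.45 + 0.31Q → Q* = 34.5714.
Gap = |28.3650 − 34.5714| = 6.2064.

6.21 units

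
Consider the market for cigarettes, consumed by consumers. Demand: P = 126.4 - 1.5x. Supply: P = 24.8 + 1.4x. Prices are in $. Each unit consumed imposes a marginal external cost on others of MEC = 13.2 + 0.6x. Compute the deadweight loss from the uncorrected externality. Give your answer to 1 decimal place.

DWL = $167.3

Market equilibrium (private): 24.8 + 1.4x = 126.4 - 1.5x → x_m = 35.0345.
Social marginal benefit = demand − MEC = 113.2 - 2.1x.
Set SMB = MC: 113.2 - 2.1x = 24.8 + 1.4x → x* = 25.2571.
Between x* and x_m the wedge MC − SMB runs linearly from 0 to MEC(x_m), so the loss is a triangle.
DWL = ½ × 9.7774 × 34.2207 = 167.2947.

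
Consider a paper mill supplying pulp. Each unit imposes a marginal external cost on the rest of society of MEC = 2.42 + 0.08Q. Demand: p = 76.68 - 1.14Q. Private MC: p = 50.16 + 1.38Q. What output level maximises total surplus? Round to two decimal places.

Q* = 9.27

Social marginal cost = private MC + MEC = 52.58 + 1.46Q.
Set SMC = demand: 52.58 + 1.46Q = 76.68 - 1.14Q → Q* = 9.2692.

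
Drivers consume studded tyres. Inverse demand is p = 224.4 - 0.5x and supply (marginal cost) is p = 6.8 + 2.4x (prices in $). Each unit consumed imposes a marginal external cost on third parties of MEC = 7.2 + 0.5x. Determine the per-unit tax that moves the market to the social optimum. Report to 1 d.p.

Social marginal benefit = demand − MEC = 217.2 - x.
Set SMB = MC: 217.2 - x = 6.8 + 2.4x → x* = 61.8824.
The Pigouvian tax equals MEC at x*: 7.2 + 0.5×61.8824 = 38.1412.

tax = $38.1 per unit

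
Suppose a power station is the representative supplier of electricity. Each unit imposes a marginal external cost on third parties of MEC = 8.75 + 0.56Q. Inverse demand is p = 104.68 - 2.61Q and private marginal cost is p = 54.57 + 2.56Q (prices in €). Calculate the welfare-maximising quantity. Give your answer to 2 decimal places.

Q* = 7.22

Social marginal cost = private MC + MEC = 63.32 + 3.12Q.
Set SMC = demand: 63.32 + 3.12Q = 104.68 - 2.61Q → Q* = 7.2182.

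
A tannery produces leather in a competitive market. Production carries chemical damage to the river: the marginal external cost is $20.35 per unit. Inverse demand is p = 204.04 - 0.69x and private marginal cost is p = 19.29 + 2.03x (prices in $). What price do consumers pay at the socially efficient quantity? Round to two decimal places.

Social marginal cost = private MC + MEC = 39.64 + 2.03x.
Set SMC = demand: 39.64 + 2.03x = 204.04 - 0.69x → x* = 60.4412.
Consumer price on the demand curve at x*: 204.04 − 0.69×60.4412 = 162.3356.

P = $162.34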